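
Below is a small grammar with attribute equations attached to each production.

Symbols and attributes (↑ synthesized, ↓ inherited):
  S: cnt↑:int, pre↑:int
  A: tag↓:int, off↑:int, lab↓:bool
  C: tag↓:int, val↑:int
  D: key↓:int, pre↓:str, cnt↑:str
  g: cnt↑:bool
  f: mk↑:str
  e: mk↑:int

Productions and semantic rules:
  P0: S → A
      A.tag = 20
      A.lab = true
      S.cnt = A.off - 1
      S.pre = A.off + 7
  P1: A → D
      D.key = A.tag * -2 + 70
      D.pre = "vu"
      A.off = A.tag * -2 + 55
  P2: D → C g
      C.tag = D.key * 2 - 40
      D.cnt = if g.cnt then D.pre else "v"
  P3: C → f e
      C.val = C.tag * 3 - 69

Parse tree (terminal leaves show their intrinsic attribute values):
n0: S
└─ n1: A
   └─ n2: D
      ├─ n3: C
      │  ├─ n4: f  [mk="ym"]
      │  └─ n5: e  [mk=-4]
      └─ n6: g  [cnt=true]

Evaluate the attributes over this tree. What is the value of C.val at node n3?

-9

1. n1.tag = 20  [20]
2. n1.lab = true  [true]
3. n2.key = 30  [A.tag * -2 + 70]
4. n2.pre = "vu"  ["vu"]
5. n3.tag = 20  [D.key * 2 - 40]
6. n4.mk = "ym"  [terminal]
7. n5.mk = -4  [terminal]
8. n3.val = -9  [C.tag * 3 - 69]
9. n6.cnt = true  [terminal]
10. n2.cnt = "vu"  [if g.cnt then D.pre else "v"]
11. n1.off = 15  [A.tag * -2 + 55]
12. n0.cnt = 14  [A.off - 1]
13. n0.pre = 22  [A.off + 7]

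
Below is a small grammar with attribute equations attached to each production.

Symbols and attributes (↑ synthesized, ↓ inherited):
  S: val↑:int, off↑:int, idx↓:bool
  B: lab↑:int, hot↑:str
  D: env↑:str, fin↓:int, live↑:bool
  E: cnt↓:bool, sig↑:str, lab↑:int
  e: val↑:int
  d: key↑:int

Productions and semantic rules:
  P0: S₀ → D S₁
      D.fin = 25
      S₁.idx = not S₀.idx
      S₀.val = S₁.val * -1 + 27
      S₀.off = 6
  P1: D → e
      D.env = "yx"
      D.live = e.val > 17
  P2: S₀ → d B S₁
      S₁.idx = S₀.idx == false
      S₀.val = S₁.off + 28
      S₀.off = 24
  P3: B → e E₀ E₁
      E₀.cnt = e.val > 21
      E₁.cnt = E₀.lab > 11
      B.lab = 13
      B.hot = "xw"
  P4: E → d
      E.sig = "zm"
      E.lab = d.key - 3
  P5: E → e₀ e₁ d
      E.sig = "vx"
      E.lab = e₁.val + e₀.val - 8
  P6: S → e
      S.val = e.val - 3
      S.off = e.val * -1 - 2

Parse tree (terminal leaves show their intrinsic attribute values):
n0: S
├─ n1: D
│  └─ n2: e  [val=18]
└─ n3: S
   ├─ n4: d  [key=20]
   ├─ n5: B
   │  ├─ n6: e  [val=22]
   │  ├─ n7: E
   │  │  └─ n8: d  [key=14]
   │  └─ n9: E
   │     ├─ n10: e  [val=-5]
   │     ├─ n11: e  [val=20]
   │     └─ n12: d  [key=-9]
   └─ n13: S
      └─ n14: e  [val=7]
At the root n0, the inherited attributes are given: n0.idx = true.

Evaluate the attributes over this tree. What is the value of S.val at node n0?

1. n0.idx = true  [given at root]
2. n1.fin = 25  [25]
3. n2.val = 18  [terminal]
4. n1.env = "yx"  ["yx"]
5. n1.live = true  [e.val > 17]
6. n3.idx = false  [not S₀.idx]
7. n4.key = 20  [terminal]
8. n6.val = 22  [terminal]
9. n7.cnt = true  [e.val > 21]
10. n8.key = 14  [terminal]
11. n7.sig = "zm"  ["zm"]
12. n7.lab = 11  [d.key - 3]
13. n9.cnt = false  [E₀.lab > 11]
14. n10.val = -5  [terminal]
15. n11.val = 20  [terminal]
16. n12.key = -9  [terminal]
17. n9.sig = "vx"  ["vx"]
18. n9.lab = 7  [e₁.val + e₀.val - 8]
19. n5.lab = 13  [13]
20. n5.hot = "xw"  ["xw"]
21. n13.idx = true  [S₀.idx == false]
22. n14.val = 7  [terminal]
23. n13.val = 4  [e.val - 3]
24. n13.off = -9  [e.val * -1 - 2]
25. n3.val = 19  [S₁.off + 28]
26. n3.off = 24  [24]
27. n0.val = 8  [S₁.val * -1 + 27]
28. n0.off = 6  [6]

8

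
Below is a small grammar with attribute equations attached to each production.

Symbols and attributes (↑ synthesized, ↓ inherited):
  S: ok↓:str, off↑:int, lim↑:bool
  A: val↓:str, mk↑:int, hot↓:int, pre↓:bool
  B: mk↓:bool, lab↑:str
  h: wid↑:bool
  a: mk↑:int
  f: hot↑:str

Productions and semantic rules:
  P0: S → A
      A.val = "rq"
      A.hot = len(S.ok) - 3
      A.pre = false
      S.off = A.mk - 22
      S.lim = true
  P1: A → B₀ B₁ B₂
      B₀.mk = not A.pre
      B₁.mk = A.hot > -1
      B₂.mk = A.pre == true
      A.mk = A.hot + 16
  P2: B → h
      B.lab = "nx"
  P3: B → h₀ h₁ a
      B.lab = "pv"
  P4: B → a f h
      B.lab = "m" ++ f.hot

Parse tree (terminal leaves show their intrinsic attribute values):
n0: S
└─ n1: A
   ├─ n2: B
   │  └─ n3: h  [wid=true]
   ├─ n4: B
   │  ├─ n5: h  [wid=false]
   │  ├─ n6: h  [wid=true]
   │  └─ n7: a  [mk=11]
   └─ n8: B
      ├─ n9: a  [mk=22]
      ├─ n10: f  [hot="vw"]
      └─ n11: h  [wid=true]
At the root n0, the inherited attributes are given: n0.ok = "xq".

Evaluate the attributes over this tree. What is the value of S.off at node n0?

1. n0.ok = "xq"  [given at root]
2. n1.val = "rq"  ["rq"]
3. n1.hot = -1  [len(S.ok) - 3]
4. n1.pre = false  [false]
5. n2.mk = true  [not A.pre]
6. n3.wid = true  [terminal]
7. n2.lab = "nx"  ["nx"]
8. n4.mk = false  [A.hot > -1]
9. n5.wid = false  [terminal]
10. n6.wid = true  [terminal]
11. n7.mk = 11  [terminal]
12. n4.lab = "pv"  ["pv"]
13. n8.mk = false  [A.pre == true]
14. n9.mk = 22  [terminal]
15. n10.hot = "vw"  [terminal]
16. n11.wid = true  [terminal]
17. n8.lab = "mvw"  ["m" ++ f.hot]
18. n1.mk = 15  [A.hot + 16]
19. n0.off = -7  [A.mk - 22]
20. n0.lim = true  [true]

-7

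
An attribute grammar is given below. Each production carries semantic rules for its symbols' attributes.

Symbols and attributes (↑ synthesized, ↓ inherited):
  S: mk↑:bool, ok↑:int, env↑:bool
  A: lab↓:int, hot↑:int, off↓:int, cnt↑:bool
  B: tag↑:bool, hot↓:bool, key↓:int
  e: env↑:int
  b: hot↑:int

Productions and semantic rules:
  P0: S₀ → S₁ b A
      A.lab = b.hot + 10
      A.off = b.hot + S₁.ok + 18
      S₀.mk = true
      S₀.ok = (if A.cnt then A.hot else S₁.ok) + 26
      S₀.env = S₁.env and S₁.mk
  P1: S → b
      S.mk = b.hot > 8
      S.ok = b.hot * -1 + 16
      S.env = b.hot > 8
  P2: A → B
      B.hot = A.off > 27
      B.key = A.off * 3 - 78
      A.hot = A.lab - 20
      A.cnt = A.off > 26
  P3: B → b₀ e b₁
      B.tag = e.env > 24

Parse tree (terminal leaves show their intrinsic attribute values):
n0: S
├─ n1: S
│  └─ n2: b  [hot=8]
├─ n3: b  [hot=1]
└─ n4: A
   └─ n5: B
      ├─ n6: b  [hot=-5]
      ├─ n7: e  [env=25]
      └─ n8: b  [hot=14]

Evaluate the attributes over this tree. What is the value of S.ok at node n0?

1. n2.hot = 8  [terminal]
2. n1.mk = false  [b.hot > 8]
3. n1.ok = 8  [b.hot * -1 + 16]
4. n1.env = false  [b.hot > 8]
5. n3.hot = 1  [terminal]
6. n4.lab = 11  [b.hot + 10]
7. n4.off = 27  [b.hot + S₁.ok + 18]
8. n5.hot = false  [A.off > 27]
9. n5.key = 3  [A.off * 3 - 78]
10. n6.hot = -5  [terminal]
11. n7.env = 25  [terminal]
12. n8.hot = 14  [terminal]
13. n5.tag = true  [e.env > 24]
14. n4.hot = -9  [A.lab - 20]
15. n4.cnt = true  [A.off > 26]
16. n0.mk = true  [true]
17. n0.ok = 17  [(if A.cnt then A.hot else S₁.ok) + 26]
18. n0.env = false  [S₁.env and S₁.mk]

17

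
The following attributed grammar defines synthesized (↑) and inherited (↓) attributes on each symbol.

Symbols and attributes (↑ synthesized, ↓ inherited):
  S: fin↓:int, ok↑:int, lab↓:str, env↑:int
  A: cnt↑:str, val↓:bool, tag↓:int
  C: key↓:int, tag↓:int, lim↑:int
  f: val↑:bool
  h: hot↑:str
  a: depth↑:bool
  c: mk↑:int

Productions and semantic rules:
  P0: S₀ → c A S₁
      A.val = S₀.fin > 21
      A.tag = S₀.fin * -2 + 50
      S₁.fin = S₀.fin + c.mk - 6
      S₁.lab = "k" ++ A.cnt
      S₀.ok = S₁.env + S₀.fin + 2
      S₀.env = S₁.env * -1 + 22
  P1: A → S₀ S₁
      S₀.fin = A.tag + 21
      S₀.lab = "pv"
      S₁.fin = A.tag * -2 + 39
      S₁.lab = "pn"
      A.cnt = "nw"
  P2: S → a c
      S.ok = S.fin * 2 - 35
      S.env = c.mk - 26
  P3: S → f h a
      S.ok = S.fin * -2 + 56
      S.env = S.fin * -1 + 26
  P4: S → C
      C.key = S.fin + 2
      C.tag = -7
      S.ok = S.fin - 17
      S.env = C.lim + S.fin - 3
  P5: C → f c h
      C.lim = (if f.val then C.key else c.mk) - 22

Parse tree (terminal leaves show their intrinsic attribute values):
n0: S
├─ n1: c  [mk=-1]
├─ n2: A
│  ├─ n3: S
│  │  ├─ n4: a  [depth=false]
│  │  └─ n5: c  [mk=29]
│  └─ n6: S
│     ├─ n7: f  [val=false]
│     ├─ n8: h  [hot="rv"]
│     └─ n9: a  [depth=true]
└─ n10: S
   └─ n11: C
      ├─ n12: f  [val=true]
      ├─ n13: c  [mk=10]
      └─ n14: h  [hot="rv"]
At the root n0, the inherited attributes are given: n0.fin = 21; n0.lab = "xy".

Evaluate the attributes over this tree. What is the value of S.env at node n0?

17

1. n0.fin = 21  [given at root]
2. n0.lab = "xy"  [given at root]
3. n1.mk = -1  [terminal]
4. n2.val = false  [S₀.fin > 21]
5. n2.tag = 8  [S₀.fin * -2 + 50]
6. n3.fin = 29  [A.tag + 21]
7. n3.lab = "pv"  ["pv"]
8. n4.depth = false  [terminal]
9. n5.mk = 29  [terminal]
10. n3.ok = 23  [S.fin * 2 - 35]
11. n3.env = 3  [c.mk - 26]
12. n6.fin = 23  [A.tag * -2 + 39]
13. n6.lab = "pn"  ["pn"]
14. n7.val = false  [terminal]
15. n8.hot = "rv"  [terminal]
16. n9.depth = true  [terminal]
17. n6.ok = 10  [S.fin * -2 + 56]
18. n6.env = 3  [S.fin * -1 + 26]
19. n2.cnt = "nw"  ["nw"]
20. n10.fin = 14  [S₀.fin + c.mk - 6]
21. n10.lab = "knw"  ["k" ++ A.cnt]
22. n11.key = 16  [S.fin + 2]
23. n11.tag = -7  [-7]
24. n12.val = true  [terminal]
25. n13.mk = 10  [terminal]
26. n14.hot = "rv"  [terminal]
27. n11.lim = -6  [(if f.val then C.key else c.mk) - 22]
28. n10.ok = -3  [S.fin - 17]
29. n10.env = 5  [C.lim + S.fin - 3]
30. n0.ok = 28  [S₁.env + S₀.fin + 2]
31. n0.env = 17  [S₁.env * -1 + 22]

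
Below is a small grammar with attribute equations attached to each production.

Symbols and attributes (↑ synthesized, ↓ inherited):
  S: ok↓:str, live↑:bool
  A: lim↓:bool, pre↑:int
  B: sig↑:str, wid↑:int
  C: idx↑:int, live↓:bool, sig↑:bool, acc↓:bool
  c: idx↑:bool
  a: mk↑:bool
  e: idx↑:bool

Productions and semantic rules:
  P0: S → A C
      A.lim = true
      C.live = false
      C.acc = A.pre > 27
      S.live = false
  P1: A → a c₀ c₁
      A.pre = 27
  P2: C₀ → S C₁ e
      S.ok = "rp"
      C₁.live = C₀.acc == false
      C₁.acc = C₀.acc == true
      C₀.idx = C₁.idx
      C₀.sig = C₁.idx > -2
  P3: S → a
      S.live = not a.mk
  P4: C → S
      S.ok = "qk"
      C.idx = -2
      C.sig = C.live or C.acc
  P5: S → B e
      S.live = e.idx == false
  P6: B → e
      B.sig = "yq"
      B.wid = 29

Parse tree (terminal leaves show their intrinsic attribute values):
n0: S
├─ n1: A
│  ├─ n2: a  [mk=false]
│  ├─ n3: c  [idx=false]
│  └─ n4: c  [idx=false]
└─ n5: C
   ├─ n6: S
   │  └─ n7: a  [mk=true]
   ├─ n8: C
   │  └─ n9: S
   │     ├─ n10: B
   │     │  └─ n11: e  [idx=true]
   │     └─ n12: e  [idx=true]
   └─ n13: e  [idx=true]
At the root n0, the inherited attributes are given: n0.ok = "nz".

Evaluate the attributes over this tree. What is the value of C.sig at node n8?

true

1. n0.ok = "nz"  [given at root]
2. n1.lim = true  [true]
3. n2.mk = false  [terminal]
4. n3.idx = false  [terminal]
5. n4.idx = false  [terminal]
6. n1.pre = 27  [27]
7. n5.live = false  [false]
8. n5.acc = false  [A.pre > 27]
9. n6.ok = "rp"  ["rp"]
10. n7.mk = true  [terminal]
11. n6.live = false  [not a.mk]
12. n8.live = true  [C₀.acc == false]
13. n8.acc = false  [C₀.acc == true]
14. n9.ok = "qk"  ["qk"]
15. n11.idx = true  [terminal]
16. n10.sig = "yq"  ["yq"]
17. n10.wid = 29  [29]
18. n12.idx = true  [terminal]
19. n9.live = false  [e.idx == false]
20. n8.idx = -2  [-2]
21. n8.sig = true  [C.live or C.acc]
22. n13.idx = true  [terminal]
23. n5.idx = -2  [C₁.idx]
24. n5.sig = false  [C₁.idx > -2]
25. n0.live = false  [false]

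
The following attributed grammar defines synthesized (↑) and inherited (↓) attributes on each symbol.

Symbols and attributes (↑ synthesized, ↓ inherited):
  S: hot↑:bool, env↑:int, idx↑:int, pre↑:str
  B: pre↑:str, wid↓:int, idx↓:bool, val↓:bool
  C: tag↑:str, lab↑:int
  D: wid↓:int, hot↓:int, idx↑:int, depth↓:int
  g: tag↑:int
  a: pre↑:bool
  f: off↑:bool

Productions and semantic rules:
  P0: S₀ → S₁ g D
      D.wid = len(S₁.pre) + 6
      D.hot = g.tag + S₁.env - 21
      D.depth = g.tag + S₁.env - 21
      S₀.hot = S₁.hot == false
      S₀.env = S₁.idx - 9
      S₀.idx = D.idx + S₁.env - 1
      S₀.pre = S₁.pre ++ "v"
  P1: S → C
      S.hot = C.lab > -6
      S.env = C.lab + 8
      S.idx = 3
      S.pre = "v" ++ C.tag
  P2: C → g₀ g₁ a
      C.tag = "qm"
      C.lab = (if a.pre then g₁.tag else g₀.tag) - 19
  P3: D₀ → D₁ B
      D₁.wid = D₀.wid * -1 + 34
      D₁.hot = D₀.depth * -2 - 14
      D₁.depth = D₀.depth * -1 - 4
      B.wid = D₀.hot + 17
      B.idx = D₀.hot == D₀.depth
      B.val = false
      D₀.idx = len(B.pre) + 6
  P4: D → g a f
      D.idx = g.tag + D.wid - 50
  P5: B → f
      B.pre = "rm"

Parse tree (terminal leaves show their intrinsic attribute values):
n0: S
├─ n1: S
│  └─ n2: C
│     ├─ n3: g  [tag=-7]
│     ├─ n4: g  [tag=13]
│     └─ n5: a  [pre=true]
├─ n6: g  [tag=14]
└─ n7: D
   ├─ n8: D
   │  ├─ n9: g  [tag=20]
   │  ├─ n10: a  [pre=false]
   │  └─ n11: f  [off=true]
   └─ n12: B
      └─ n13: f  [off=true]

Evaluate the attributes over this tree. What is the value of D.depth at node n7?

-5

1. n3.tag = -7  [terminal]
2. n4.tag = 13  [terminal]
3. n5.pre = true  [terminal]
4. n2.tag = "qm"  ["qm"]
5. n2.lab = -6  [(if a.pre then g₁.tag else g₀.tag) - 19]
6. n1.hot = false  [C.lab > -6]
7. n1.env = 2  [C.lab + 8]
8. n1.idx = 3  [3]
9. n1.pre = "vqm"  ["v" ++ C.tag]
10. n6.tag = 14  [terminal]
11. n7.wid = 9  [len(S₁.pre) + 6]
12. n7.hot = -5  [g.tag + S₁.env - 21]
13. n7.depth = -5  [g.tag + S₁.env - 21]
14. n8.wid = 25  [D₀.wid * -1 + 34]
15. n8.hot = -4  [D₀.depth * -2 - 14]
16. n8.depth = 1  [D₀.depth * -1 - 4]
17. n9.tag = 20  [terminal]
18. n10.pre = false  [terminal]
19. n11.off = true  [terminal]
20. n8.idx = -5  [g.tag + D.wid - 50]
21. n12.wid = 12  [D₀.hot + 17]
22. n12.idx = true  [D₀.hot == D₀.depth]
23. n12.val = false  [false]
24. n13.off = true  [terminal]
25. n12.pre = "rm"  ["rm"]
26. n7.idx = 8  [len(B.pre) + 6]
27. n0.hot = true  [S₁.hot == false]
28. n0.env = -6  [S₁.idx - 9]
29. n0.idx = 9  [D.idx + S₁.env - 1]
30. n0.pre = "vqmv"  [S₁.pre ++ "v"]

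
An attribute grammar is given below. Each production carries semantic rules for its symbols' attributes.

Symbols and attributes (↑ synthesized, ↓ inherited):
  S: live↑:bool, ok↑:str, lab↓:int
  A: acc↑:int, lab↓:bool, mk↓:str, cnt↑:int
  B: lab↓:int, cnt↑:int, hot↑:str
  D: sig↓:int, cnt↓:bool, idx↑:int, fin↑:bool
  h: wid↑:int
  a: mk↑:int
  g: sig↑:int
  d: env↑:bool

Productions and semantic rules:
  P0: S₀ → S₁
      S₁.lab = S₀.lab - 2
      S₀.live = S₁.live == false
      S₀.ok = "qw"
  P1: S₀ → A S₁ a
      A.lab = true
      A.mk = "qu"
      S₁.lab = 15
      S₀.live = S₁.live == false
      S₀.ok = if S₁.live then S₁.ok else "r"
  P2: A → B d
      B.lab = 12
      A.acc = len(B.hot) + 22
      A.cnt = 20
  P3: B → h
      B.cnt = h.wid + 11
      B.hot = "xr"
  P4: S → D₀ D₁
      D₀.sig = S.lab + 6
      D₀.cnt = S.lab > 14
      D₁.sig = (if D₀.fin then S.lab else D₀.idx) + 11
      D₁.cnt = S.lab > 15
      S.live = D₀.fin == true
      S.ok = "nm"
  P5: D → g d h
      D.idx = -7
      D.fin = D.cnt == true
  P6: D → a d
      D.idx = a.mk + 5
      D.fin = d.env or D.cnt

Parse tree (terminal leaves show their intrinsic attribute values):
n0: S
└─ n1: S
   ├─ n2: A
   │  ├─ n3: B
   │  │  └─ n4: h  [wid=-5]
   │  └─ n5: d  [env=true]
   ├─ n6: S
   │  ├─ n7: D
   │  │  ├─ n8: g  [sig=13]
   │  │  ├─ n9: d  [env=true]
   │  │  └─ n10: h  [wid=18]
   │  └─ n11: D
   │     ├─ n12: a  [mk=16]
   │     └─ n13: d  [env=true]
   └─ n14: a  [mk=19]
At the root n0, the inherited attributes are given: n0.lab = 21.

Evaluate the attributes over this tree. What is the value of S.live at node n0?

true

1. n0.lab = 21  [given at root]
2. n1.lab = 19  [S₀.lab - 2]
3. n2.lab = true  [true]
4. n2.mk = "qu"  ["qu"]
5. n3.lab = 12  [12]
6. n4.wid = -5  [terminal]
7. n3.cnt = 6  [h.wid + 11]
8. n3.hot = "xr"  ["xr"]
9. n5.env = true  [terminal]
10. n2.acc = 24  [len(B.hot) + 22]
11. n2.cnt = 20  [20]
12. n6.lab = 15  [15]
13. n7.sig = 21  [S.lab + 6]
14. n7.cnt = true  [S.lab > 14]
15. n8.sig = 13  [terminal]
16. n9.env = true  [terminal]
17. n10.wid = 18  [terminal]
18. n7.idx = -7  [-7]
19. n7.fin = true  [D.cnt == true]
20. n11.sig = 26  [(if D₀.fin then S.lab else D₀.idx) + 11]
21. n11.cnt = false  [S.lab > 15]
22. n12.mk = 16  [terminal]
23. n13.env = true  [terminal]
24. n11.idx = 21  [a.mk + 5]
25. n11.fin = true  [d.env or D.cnt]
26. n6.live = true  [D₀.fin == true]
27. n6.ok = "nm"  ["nm"]
28. n14.mk = 19  [terminal]
29. n1.live = false  [S₁.live == false]
30. n1.ok = "nm"  [if S₁.live then S₁.ok else "r"]
31. n0.live = true  [S₁.live == false]
32. n0.ok = "qw"  ["qw"]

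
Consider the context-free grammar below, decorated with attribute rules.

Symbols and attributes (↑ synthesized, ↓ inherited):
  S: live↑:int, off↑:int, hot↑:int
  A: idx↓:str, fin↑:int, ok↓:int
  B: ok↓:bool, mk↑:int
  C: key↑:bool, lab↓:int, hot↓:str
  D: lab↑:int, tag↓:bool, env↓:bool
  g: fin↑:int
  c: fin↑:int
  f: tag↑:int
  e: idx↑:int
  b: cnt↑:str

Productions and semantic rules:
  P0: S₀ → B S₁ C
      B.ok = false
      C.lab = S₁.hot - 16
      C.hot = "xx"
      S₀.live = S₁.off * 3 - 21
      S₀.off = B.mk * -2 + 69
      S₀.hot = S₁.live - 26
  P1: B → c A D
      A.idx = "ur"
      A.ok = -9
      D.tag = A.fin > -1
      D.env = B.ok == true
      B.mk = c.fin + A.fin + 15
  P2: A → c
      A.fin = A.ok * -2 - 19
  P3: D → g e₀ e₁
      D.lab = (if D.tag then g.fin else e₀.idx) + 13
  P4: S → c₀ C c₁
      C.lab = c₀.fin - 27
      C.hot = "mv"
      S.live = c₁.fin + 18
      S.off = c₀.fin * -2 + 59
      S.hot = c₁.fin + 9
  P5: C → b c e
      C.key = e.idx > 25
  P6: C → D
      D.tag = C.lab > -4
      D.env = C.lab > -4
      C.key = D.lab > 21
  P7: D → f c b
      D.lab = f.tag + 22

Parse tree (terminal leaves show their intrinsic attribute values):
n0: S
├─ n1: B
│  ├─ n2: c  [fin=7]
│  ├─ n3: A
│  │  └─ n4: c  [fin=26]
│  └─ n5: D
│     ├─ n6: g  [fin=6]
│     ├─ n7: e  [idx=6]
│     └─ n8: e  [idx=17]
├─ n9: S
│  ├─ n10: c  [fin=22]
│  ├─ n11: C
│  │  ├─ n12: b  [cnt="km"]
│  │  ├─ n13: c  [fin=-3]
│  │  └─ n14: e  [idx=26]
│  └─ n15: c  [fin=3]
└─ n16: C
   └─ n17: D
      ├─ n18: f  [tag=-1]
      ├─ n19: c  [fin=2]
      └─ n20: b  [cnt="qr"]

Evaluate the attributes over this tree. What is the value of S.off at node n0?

27

1. n1.ok = false  [false]
2. n2.fin = 7  [terminal]
3. n3.idx = "ur"  ["ur"]
4. n3.ok = -9  [-9]
5. n4.fin = 26  [terminal]
6. n3.fin = -1  [A.ok * -2 - 19]
7. n5.tag = false  [A.fin > -1]
8. n5.env = false  [B.ok == true]
9. n6.fin = 6  [terminal]
10. n7.idx = 6  [terminal]
11. n8.idx = 17  [terminal]
12. n5.lab = 19  [(if D.tag then g.fin else e₀.idx) + 13]
13. n1.mk = 21  [c.fin + A.fin + 15]
14. n10.fin = 22  [terminal]
15. n11.lab = -5  [c₀.fin - 27]
16. n11.hot = "mv"  ["mv"]
17. n12.cnt = "km"  [terminal]
18. n13.fin = -3  [terminal]
19. n14.idx = 26  [terminal]
20. n11.key = true  [e.idx > 25]
21. n15.fin = 3  [terminal]
22. n9.live = 21  [c₁.fin + 18]
23. n9.off = 15  [c₀.fin * -2 + 59]
24. n9.hot = 12  [c₁.fin + 9]
25. n16.lab = -4  [S₁.hot - 16]
26. n16.hot = "xx"  ["xx"]
27. n17.tag = false  [C.lab > -4]
28. n17.env = false  [C.lab > -4]
29. n18.tag = -1  [terminal]
30. n19.fin = 2  [terminal]
31. n20.cnt = "qr"  [terminal]
32. n17.lab = 21  [f.tag + 22]
33. n16.key = false  [D.lab > 21]
34. n0.live = 24  [S₁.off * 3 - 21]
35. n0.off = 27  [B.mk * -2 + 69]
36. n0.hot = -5  [S₁.live - 26]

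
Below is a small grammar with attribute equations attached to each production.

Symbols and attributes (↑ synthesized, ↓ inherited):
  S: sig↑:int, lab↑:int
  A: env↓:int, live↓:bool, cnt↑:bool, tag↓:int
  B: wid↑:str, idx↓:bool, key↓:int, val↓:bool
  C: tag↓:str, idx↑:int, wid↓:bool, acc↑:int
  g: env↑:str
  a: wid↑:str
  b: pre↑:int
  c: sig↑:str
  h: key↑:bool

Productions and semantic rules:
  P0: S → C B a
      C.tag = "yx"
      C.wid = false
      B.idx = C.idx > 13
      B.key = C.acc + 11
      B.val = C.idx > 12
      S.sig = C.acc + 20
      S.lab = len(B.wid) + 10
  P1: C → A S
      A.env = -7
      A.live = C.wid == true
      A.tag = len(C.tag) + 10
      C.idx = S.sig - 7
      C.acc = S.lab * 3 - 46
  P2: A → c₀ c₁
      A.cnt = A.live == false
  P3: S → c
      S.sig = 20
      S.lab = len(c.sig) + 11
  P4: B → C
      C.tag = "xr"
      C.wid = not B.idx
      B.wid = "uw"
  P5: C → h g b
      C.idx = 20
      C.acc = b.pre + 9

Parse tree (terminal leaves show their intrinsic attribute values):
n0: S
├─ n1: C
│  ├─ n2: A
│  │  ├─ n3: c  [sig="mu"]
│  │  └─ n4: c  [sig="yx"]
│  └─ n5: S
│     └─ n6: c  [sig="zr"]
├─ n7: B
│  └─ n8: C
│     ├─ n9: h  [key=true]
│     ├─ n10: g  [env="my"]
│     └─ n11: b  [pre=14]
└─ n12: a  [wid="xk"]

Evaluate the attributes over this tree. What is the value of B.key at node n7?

1. n1.tag = "yx"  ["yx"]
2. n1.wid = false  [false]
3. n2.env = -7  [-7]
4. n2.live = false  [C.wid == true]
5. n2.tag = 12  [len(C.tag) + 10]
6. n3.sig = "mu"  [terminal]
7. n4.sig = "yx"  [terminal]
8. n2.cnt = true  [A.live == false]
9. n6.sig = "zr"  [terminal]
10. n5.sig = 20  [20]
11. n5.lab = 13  [len(c.sig) + 11]
12. n1.idx = 13  [S.sig - 7]
13. n1.acc = -7  [S.lab * 3 - 46]
14. n7.idx = false  [C.idx > 13]
15. n7.key = 4  [C.acc + 11]
16. n7.val = true  [C.idx > 12]
17. n8.tag = "xr"  ["xr"]
18. n8.wid = true  [not B.idx]
19. n9.key = true  [terminal]
20. n10.env = "my"  [terminal]
21. n11.pre = 14  [terminal]
22. n8.idx = 20  [20]
23. n8.acc = 23  [b.pre + 9]
24. n7.wid = "uw"  ["uw"]
25. n12.wid = "xk"  [terminal]
26. n0.sig = 13  [C.acc + 20]
27. n0.lab = 12  [len(B.wid) + 10]

4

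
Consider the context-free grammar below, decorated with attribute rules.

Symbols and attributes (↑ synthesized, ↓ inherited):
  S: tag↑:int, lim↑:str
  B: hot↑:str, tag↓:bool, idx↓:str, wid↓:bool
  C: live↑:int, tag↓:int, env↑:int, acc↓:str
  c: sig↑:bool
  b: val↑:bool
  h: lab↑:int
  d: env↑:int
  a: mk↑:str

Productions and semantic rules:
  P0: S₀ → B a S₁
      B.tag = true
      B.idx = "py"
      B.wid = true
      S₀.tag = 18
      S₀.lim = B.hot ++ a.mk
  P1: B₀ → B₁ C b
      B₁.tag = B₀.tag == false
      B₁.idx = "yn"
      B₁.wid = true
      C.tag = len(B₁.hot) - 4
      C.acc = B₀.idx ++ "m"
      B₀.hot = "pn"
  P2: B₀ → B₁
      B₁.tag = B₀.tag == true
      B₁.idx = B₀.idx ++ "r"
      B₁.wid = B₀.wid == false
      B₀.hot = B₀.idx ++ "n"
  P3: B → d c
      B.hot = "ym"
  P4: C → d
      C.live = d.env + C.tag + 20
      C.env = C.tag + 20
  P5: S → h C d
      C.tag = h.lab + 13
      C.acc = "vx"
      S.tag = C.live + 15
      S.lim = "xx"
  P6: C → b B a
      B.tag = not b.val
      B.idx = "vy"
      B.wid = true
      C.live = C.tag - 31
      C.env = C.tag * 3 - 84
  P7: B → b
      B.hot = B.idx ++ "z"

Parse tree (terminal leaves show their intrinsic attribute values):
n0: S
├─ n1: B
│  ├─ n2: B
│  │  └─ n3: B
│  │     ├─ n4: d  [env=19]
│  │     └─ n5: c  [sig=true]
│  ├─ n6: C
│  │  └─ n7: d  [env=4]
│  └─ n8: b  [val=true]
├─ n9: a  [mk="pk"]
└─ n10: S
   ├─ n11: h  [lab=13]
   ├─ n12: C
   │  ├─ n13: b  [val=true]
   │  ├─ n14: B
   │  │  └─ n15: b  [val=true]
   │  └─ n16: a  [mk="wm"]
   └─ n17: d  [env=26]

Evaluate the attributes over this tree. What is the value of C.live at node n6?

23

1. n1.tag = true  [true]
2. n1.idx = "py"  ["py"]
3. n1.wid = true  [true]
4. n2.tag = false  [B₀.tag == false]
5. n2.idx = "yn"  ["yn"]
6. n2.wid = true  [true]
7. n3.tag = false  [B₀.tag == true]
8. n3.idx = "ynr"  [B₀.idx ++ "r"]
9. n3.wid = false  [B₀.wid == false]
10. n4.env = 19  [terminal]
11. n5.sig = true  [terminal]
12. n3.hot = "ym"  ["ym"]
13. n2.hot = "ynn"  [B₀.idx ++ "n"]
14. n6.tag = -1  [len(B₁.hot) - 4]
15. n6.acc = "pym"  [B₀.idx ++ "m"]
16. n7.env = 4  [terminal]
17. n6.live = 23  [d.env + C.tag + 20]
18. n6.env = 19  [C.tag + 20]
19. n8.val = true  [terminal]
20. n1.hot = "pn"  ["pn"]
21. n9.mk = "pk"  [terminal]
22. n11.lab = 13  [terminal]
23. n12.tag = 26  [h.lab + 13]
24. n12.acc = "vx"  ["vx"]
25. n13.val = true  [terminal]
26. n14.tag = false  [not b.val]
27. n14.idx = "vy"  ["vy"]
28. n14.wid = true  [true]
29. n15.val = true  [terminal]
30. n14.hot = "vyz"  [B.idx ++ "z"]
31. n16.mk = "wm"  [terminal]
32. n12.live = -5  [C.tag - 31]
33. n12.env = -6  [C.tag * 3 - 84]
34. n17.env = 26  [terminal]
35. n10.tag = 10  [C.live + 15]
36. n10.lim = "xx"  ["xx"]
37. n0.tag = 18  [18]
38. n0.lim = "pnpk"  [B.hot ++ a.mk]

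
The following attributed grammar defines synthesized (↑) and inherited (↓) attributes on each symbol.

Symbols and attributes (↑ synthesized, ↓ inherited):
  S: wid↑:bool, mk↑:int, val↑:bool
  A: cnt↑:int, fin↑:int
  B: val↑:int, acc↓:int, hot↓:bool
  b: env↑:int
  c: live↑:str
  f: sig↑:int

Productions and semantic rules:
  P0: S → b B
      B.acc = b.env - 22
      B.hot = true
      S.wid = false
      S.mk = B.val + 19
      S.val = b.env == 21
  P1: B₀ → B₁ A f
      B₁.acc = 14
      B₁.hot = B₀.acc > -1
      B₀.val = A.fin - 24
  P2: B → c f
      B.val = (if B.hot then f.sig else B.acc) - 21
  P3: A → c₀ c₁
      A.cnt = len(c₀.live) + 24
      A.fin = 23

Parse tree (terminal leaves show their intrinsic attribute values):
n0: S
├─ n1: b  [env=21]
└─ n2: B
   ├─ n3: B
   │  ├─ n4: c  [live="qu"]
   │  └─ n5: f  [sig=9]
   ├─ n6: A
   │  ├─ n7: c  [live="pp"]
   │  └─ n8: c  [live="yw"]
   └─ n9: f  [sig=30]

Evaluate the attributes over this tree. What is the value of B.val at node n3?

-7

1. n1.env = 21  [terminal]
2. n2.acc = -1  [b.env - 22]
3. n2.hot = true  [true]
4. n3.acc = 14  [14]
5. n3.hot = false  [B₀.acc > -1]
6. n4.live = "qu"  [terminal]
7. n5.sig = 9  [terminal]
8. n3.val = -7  [(if B.hot then f.sig else B.acc) - 21]
9. n7.live = "pp"  [terminal]
10. n8.live = "yw"  [terminal]
11. n6.cnt = 26  [len(c₀.live) + 24]
12. n6.fin = 23  [23]
13. n9.sig = 30  [terminal]
14. n2.val = -1  [A.fin - 24]
15. n0.wid = false  [false]
16. n0.mk = 18  [B.val + 19]
17. n0.val = true  [b.env == 21]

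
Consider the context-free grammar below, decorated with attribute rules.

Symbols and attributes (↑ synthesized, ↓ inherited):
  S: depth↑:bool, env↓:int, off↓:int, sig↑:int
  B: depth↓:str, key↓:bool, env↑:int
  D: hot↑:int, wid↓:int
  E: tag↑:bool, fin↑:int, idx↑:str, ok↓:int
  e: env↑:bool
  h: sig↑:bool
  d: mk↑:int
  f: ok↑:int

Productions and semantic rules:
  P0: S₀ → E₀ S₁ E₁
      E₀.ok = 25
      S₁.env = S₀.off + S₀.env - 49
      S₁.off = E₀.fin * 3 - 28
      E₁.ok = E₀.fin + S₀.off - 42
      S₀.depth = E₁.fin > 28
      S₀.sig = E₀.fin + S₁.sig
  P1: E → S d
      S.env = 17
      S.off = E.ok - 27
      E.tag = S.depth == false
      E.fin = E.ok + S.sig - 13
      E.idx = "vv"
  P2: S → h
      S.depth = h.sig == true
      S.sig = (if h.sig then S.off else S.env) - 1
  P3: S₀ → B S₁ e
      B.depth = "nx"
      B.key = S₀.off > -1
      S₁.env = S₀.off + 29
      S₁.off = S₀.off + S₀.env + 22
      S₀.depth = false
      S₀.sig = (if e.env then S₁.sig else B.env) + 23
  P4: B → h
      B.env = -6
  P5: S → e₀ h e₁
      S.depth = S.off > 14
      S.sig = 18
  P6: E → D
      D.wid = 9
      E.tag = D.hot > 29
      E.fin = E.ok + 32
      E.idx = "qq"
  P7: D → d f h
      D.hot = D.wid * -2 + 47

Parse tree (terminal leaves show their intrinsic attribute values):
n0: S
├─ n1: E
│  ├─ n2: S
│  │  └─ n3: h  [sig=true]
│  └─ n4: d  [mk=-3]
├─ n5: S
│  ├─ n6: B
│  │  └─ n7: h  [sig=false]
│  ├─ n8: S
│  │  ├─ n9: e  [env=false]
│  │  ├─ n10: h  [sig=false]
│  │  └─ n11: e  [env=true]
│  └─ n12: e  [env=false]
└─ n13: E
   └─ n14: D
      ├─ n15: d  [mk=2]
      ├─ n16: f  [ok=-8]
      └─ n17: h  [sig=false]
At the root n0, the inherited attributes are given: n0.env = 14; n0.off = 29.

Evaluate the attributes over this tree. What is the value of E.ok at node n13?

1. n0.env = 14  [given at root]
2. n0.off = 29  [given at root]
3. n1.ok = 25  [25]
4. n2.env = 17  [17]
5. n2.off = -2  [E.ok - 27]
6. n3.sig = true  [terminal]
7. n2.depth = true  [h.sig == true]
8. n2.sig = -3  [(if h.sig then S.off else S.env) - 1]
9. n4.mk = -3  [terminal]
10. n1.tag = false  [S.depth == false]
11. n1.fin = 9  [E.ok + S.sig - 13]
12. n1.idx = "vv"  ["vv"]
13. n5.env = -6  [S₀.off + S₀.env - 49]
14. n5.off = -1  [E₀.fin * 3 - 28]
15. n6.depth = "nx"  ["nx"]
16. n6.key = false  [S₀.off > -1]
17. n7.sig = false  [terminal]
18. n6.env = -6  [-6]
19. n8.env = 28  [S₀.off + 29]
20. n8.off = 15  [S₀.off + S₀.env + 22]
21. n9.env = false  [terminal]
22. n10.sig = false  [terminal]
23. n11.env = true  [terminal]
24. n8.depth = true  [S.off > 14]
25. n8.sig = 18  [18]
26. n12.env = false  [terminal]
27. n5.depth = false  [false]
28. n5.sig = 17  [(if e.env then S₁.sig else B.env) + 23]
29. n13.ok = -4  [E₀.fin + S₀.off - 42]
30. n14.wid = 9  [9]
31. n15.mk = 2  [terminal]
32. n16.ok = -8  [terminal]
33. n17.sig = false  [terminal]
34. n14.hot = 29  [D.wid * -2 + 47]
35. n13.tag = false  [D.hot > 29]
36. n13.fin = 28  [E.ok + 32]
37. n13.idx = "qq"  ["qq"]
38. n0.depth = false  [E₁.fin > 28]
39. n0.sig = 26  [E₀.fin + S₁.sig]

-4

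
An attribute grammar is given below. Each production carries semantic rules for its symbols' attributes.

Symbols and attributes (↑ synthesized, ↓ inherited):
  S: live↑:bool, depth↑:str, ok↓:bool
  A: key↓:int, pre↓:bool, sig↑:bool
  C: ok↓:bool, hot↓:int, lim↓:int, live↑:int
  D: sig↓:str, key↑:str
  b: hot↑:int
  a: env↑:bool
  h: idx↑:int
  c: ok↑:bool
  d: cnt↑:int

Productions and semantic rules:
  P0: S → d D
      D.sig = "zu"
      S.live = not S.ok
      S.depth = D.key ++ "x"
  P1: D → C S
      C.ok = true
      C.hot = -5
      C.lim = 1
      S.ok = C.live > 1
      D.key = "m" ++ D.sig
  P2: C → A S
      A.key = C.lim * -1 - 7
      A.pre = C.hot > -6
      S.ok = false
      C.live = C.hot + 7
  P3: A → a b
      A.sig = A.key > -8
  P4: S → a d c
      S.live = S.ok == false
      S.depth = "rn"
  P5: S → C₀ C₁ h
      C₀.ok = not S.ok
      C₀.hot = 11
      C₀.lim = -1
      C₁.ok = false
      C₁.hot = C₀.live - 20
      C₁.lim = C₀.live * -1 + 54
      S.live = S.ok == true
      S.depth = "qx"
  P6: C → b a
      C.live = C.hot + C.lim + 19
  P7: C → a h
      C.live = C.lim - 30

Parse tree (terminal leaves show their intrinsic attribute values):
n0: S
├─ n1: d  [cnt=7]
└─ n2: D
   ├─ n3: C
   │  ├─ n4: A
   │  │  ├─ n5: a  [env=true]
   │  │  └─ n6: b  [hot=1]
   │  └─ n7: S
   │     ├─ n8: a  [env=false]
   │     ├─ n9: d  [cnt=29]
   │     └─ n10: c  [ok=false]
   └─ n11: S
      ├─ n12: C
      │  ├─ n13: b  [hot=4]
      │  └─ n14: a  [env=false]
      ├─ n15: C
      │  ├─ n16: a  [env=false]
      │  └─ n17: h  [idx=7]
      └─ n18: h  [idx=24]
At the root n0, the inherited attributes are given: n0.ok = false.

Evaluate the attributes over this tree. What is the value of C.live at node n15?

1. n0.ok = false  [given at root]
2. n1.cnt = 7  [terminal]
3. n2.sig = "zu"  ["zu"]
4. n3.ok = true  [true]
5. n3.hot = -5  [-5]
6. n3.lim = 1  [1]
7. n4.key = -8  [C.lim * -1 - 7]
8. n4.pre = true  [C.hot > -6]
9. n5.env = true  [terminal]
10. n6.hot = 1  [terminal]
11. n4.sig = false  [A.key > -8]
12. n7.ok = false  [false]
13. n8.env = false  [terminal]
14. n9.cnt = 29  [terminal]
15. n10.ok = false  [terminal]
16. n7.live = true  [S.ok == false]
17. n7.depth = "rn"  ["rn"]
18. n3.live = 2  [C.hot + 7]
19. n11.ok = true  [C.live > 1]
20. n12.ok = false  [not S.ok]
21. n12.hot = 11  [11]
22. n12.lim = -1  [-1]
23. n13.hot = 4  [terminal]
24. n14.env = false  [terminal]
25. n12.live = 29  [C.hot + C.lim + 19]
26. n15.ok = false  [false]
27. n15.hot = 9  [C₀.live - 20]
28. n15.lim = 25  [C₀.live * -1 + 54]
29. n16.env = false  [terminal]
30. n17.idx = 7  [terminal]
31. n15.live = -5  [C.lim - 30]
32. n18.idx = 24  [terminal]
33. n11.live = true  [S.ok == true]
34. n11.depth = "qx"  ["qx"]
35. n2.key = "mzu"  ["m" ++ D.sig]
36. n0.live = true  [not S.ok]
37. n0.depth = "mzux"  [D.key ++ "x"]

-5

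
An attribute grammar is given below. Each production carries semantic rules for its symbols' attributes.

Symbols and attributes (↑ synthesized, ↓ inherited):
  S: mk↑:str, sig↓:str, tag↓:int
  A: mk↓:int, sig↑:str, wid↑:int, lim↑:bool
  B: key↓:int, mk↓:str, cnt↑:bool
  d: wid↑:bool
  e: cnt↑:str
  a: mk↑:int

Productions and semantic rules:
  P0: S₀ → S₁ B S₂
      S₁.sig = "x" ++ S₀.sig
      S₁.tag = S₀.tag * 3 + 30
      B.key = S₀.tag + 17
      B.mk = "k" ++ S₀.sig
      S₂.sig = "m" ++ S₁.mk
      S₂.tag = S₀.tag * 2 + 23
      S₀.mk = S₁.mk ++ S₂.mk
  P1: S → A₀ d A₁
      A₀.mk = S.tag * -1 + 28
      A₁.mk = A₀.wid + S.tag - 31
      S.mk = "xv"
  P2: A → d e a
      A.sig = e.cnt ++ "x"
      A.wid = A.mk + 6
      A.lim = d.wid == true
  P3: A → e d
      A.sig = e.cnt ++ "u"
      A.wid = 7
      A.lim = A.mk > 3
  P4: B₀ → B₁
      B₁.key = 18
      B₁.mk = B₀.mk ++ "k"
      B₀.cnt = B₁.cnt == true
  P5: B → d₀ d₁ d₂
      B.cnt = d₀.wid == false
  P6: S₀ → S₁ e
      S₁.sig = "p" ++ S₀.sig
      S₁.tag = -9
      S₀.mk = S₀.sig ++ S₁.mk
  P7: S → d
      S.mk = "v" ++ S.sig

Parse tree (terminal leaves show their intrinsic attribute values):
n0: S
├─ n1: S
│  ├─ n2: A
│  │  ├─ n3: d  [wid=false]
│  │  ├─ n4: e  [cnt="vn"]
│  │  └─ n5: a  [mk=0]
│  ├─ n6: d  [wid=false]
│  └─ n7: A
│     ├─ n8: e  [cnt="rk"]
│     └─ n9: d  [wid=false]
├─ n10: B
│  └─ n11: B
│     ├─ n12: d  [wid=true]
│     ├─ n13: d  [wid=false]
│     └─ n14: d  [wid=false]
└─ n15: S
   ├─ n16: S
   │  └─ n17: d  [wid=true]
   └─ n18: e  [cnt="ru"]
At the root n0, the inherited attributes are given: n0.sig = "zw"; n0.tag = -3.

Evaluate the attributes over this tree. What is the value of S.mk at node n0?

"xvmxvvpmxv"

1. n0.sig = "zw"  [given at root]
2. n0.tag = -3  [given at root]
3. n1.sig = "xzw"  ["x" ++ S₀.sig]
4. n1.tag = 21  [S₀.tag * 3 + 30]
5. n2.mk = 7  [S.tag * -1 + 28]
6. n3.wid = false  [terminal]
7. n4.cnt = "vn"  [terminal]
8. n5.mk = 0  [terminal]
9. n2.sig = "vnx"  [e.cnt ++ "x"]
10. n2.wid = 13  [A.mk + 6]
11. n2.lim = false  [d.wid == true]
12. n6.wid = false  [terminal]
13. n7.mk = 3  [A₀.wid + S.tag - 31]
14. n8.cnt = "rk"  [terminal]
15. n9.wid = false  [terminal]
16. n7.sig = "rku"  [e.cnt ++ "u"]
17. n7.wid = 7  [7]
18. n7.lim = false  [A.mk > 3]
19. n1.mk = "xv"  ["xv"]
20. n10.key = 14  [S₀.tag + 17]
21. n10.mk = "kzw"  ["k" ++ S₀.sig]
22. n11.key = 18  [18]
23. n11.mk = "kzwk"  [B₀.mk ++ "k"]
24. n12.wid = true  [terminal]
25. n13.wid = false  [terminal]
26. n14.wid = false  [terminal]
27. n11.cnt = false  [d₀.wid == false]
28. n10.cnt = false  [B₁.cnt == true]
29. n15.sig = "mxv"  ["m" ++ S₁.mk]
30. n15.tag = 17  [S₀.tag * 2 + 23]
31. n16.sig = "pmxv"  ["p" ++ S₀.sig]
32. n16.tag = -9  [-9]
33. n17.wid = true  [terminal]
34. n16.mk = "vpmxv"  ["v" ++ S.sig]
35. n18.cnt = "ru"  [terminal]
36. n15.mk = "mxvvpmxv"  [S₀.sig ++ S₁.mk]
37. n0.mk = "xvmxvvpmxv"  [S₁.mk ++ S₂.mk]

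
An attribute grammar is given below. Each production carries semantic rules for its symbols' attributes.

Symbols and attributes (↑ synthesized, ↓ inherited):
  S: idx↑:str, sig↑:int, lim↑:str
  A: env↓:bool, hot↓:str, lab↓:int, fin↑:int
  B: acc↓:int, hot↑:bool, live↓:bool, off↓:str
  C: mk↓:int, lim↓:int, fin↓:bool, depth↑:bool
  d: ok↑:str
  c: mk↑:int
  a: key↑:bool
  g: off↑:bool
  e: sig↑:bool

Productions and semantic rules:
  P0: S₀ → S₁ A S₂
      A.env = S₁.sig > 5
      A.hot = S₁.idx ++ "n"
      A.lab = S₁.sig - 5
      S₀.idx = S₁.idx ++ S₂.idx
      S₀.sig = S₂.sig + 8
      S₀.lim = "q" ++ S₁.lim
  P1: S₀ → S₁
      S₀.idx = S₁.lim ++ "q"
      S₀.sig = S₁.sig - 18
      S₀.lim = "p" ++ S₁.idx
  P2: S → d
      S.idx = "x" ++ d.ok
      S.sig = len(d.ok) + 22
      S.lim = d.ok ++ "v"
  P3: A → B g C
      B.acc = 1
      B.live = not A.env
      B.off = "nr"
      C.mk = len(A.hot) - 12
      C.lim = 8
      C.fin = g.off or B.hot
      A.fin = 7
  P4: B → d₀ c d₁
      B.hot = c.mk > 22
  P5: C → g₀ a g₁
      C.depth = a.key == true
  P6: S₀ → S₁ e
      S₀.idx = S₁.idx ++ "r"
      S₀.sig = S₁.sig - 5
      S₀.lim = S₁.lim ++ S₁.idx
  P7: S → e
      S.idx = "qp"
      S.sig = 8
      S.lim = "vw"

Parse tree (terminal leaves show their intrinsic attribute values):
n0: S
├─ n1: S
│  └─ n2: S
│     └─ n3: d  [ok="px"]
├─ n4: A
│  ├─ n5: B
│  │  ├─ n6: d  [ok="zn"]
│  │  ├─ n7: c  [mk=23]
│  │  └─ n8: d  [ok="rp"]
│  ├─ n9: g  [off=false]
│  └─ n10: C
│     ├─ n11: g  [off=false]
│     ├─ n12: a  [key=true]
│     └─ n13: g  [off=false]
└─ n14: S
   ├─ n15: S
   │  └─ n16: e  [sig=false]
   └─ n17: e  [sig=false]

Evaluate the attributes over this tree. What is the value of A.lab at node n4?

1. n3.ok = "px"  [terminal]
2. n2.idx = "xpx"  ["x" ++ d.ok]
3. n2.sig = 24  [len(d.ok) + 22]
4. n2.lim = "pxv"  [d.ok ++ "v"]
5. n1.idx = "pxvq"  [S₁.lim ++ "q"]
6. n1.sig = 6  [S₁.sig - 18]
7. n1.lim = "pxpx"  ["p" ++ S₁.idx]
8. n4.env = true  [S₁.sig > 5]
9. n4.hot = "pxvqn"  [S₁.idx ++ "n"]
10. n4.lab = 1  [S₁.sig - 5]
11. n5.acc = 1  [1]
12. n5.live = false  [not A.env]
13. n5.off = "nr"  ["nr"]
14. n6.ok = "zn"  [terminal]
15. n7.mk = 23  [terminal]
16. n8.ok = "rp"  [terminal]
17. n5.hot = true  [c.mk > 22]
18. n9.off = false  [terminal]
19. n10.mk = -7  [len(A.hot) - 12]
20. n10.lim = 8  [8]
21. n10.fin = true  [g.off or B.hot]
22. n11.off = false  [terminal]
23. n12.key = true  [terminal]
24. n13.off = false  [terminal]
25. n10.depth = true  [a.key == true]
26. n4.fin = 7  [7]
27. n16.sig = false  [terminal]
28. n15.idx = "qp"  ["qp"]
29. n15.sig = 8  [8]
30. n15.lim = "vw"  ["vw"]
31. n17.sig = false  [terminal]
32. n14.idx = "qpr"  [S₁.idx ++ "r"]
33. n14.sig = 3  [S₁.sig - 5]
34. n14.lim = "vwqp"  [S₁.lim ++ S₁.idx]
35. n0.idx = "pxvqqpr"  [S₁.idx ++ S₂.idx]
36. n0.sig = 11  [S₂.sig + 8]
37. n0.lim = "qpxpx"  ["q" ++ S₁.lim]

1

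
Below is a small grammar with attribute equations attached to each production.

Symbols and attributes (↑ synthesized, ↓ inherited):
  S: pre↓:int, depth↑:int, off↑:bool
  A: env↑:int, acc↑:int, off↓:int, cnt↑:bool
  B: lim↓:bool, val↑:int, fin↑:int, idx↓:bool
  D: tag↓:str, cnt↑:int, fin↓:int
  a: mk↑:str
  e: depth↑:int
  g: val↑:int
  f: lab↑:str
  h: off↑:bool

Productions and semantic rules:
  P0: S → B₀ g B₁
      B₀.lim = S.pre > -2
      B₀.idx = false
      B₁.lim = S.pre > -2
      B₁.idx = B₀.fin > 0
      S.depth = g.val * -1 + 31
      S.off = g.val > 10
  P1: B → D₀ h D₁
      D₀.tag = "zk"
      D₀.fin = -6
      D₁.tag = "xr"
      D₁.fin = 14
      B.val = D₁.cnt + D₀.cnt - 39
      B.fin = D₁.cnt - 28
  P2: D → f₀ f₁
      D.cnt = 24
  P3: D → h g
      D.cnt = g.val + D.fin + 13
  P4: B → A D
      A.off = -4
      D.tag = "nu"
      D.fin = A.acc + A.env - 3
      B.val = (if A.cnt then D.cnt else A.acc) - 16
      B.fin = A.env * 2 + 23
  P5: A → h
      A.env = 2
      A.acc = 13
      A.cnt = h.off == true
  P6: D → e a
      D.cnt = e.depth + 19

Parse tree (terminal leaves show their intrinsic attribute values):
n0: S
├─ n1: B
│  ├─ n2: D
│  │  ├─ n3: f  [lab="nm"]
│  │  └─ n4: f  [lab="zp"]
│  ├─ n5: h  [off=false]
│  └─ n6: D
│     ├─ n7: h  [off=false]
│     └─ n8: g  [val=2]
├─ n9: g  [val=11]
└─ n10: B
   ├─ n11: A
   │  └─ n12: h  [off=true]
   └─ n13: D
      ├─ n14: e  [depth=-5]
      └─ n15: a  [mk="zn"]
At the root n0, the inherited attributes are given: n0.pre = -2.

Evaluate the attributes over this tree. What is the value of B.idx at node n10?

1. n0.pre = -2  [given at root]
2. n1.lim = false  [S.pre > -2]
3. n1.idx = false  [false]
4. n2.tag = "zk"  ["zk"]
5. n2.fin = -6  [-6]
6. n3.lab = "nm"  [terminal]
7. n4.lab = "zp"  [terminal]
8. n2.cnt = 24  [24]
9. n5.off = false  [terminal]
10. n6.tag = "xr"  ["xr"]
11. n6.fin = 14  [14]
12. n7.off = false  [terminal]
13. n8.val = 2  [terminal]
14. n6.cnt = 29  [g.val + D.fin + 13]
15. n1.val = 14  [D₁.cnt + D₀.cnt - 39]
16. n1.fin = 1  [D₁.cnt - 28]
17. n9.val = 11  [terminal]
18. n10.lim = false  [S.pre > -2]
19. n10.idx = true  [B₀.fin > 0]
20. n11.off = -4  [-4]
21. n12.off = true  [terminal]
22. n11.env = 2  [2]
23. n11.acc = 13  [13]
24. n11.cnt = true  [h.off == true]
25. n13.tag = "nu"  ["nu"]
26. n13.fin = 12  [A.acc + A.env - 3]
27. n14.depth = -5  [terminal]
28. n15.mk = "zn"  [terminal]
29. n13.cnt = 14  [e.depth + 19]
30. n10.val = -2  [(if A.cnt then D.cnt else A.acc) - 16]
31. n10.fin = 27  [A.env * 2 + 23]
32. n0.depth = 20  [g.val * -1 + 31]
33. n0.off = true  [g.val > 10]

true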